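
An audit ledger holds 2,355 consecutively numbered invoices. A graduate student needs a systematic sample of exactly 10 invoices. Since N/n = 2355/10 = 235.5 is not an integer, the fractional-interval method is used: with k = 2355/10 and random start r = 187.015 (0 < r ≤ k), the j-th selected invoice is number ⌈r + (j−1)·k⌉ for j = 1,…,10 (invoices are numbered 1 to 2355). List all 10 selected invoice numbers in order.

j=1: r + 0k = 187.015 → ⌈·⌉ = 188
j=2: r + 1k = 422.515 → ⌈·⌉ = 423
j=3: r + 2k = 658.015 → ⌈·⌉ = 659
j=4: r + 3k = 893.515 → ⌈·⌉ = 894
j=5: r + 4k = 1129.015 → ⌈·⌉ = 1130
j=6: r + 5k = 1364.515 → ⌈·⌉ = 1365
j=7: r + 6k = 1600.015 → ⌈·⌉ = 1601
j=8: r + 7k = 1835.515 → ⌈·⌉ = 1836
j=9: r + 8k = 2071.015 → ⌈·⌉ = 2072
j=10: r + 9k = 2306.515 → ⌈·⌉ = 2307

188, 423, 659, 894, 1130, 1365, 1601, 1836, 2072, 2307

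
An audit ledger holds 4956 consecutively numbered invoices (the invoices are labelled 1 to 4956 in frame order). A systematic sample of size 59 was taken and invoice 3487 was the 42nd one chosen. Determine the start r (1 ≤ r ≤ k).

k = 4956/59 = 84
r = 3487 − (42−1)×84 = 3487 − 3444 = 43

43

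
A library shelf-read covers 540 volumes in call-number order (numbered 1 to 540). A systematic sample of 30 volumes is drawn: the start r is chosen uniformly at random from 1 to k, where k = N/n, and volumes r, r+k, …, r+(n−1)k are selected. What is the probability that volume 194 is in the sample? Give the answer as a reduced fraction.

k = 540/30 = 18.
Volume 194 is selected iff r ≡ 194 (mod 18); exactly one such r in {1,…,18}.
Inclusion probability = 1/18.

1/18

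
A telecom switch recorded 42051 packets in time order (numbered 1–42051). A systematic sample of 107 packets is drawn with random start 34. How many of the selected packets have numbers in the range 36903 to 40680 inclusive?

10

k = 42051/107 = 393
First selection ≥ 36903: 34 + ⌈(36903−34)/393⌉·393 = 34 + 94×393 = 36976
Last selection ≤ 40680: 34 + ⌊(40680−34)/393⌋·393 = 34 + 103×393 = 40513
Count = 103 − 94 + 1 = 10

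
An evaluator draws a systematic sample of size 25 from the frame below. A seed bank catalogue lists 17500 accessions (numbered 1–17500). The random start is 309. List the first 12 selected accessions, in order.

k = N/n = 17500/25 = 700
accession 1: 309
accession 2: 309 + 700 = 1009
accession 3: 1009 + 700 = 1709
accession 4: 1709 + 700 = 2409
accession 5: 2409 + 700 = 3109
accession 6: 3109 + 700 = 3809
accession 7: 3809 + 700 = 4509
accession 8: 4509 + 700 = 5209
accession 9: 5209 + 700 = 5909
accession 10: 5909 + 700 = 6609
accession 11: 6609 + 700 = 7309
accession 12: 7309 + 700 = 8009

309, 1009, 1709, 2409, 3109, 3809, 4509, 5209, 5909, 6609, 7309, 8009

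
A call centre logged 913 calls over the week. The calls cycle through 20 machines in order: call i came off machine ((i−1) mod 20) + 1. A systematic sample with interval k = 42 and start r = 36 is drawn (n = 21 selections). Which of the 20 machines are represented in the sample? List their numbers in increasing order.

Consecutive selections differ by k = 42, so their machine numbers differ by 42 mod 20 = 2.
gcd(42, 20) = 2, so the sample visits 20/2 = 10 distinct residues mod 20.
Start 36 is machine 16; the machines hit are 2, 4, 6, 8, 10, 12, 14, 16, 18, 20.

2, 4, 6, 8, 10, 12, 14, 16, 18, 20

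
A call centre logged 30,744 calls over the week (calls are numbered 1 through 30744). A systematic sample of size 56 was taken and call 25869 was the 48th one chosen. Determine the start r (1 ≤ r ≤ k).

k = 30744/56 = 549
r = 25869 − (48−1)×549 = 25869 − 25803 = 66

66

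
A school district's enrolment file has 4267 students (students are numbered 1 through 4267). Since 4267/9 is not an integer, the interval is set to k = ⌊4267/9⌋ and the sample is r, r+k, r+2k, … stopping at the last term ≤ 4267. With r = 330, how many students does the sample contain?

9

k = ⌊4267/9⌋ = 474
Achieved size = ⌊(4267 − 330)/474⌋ + 1 = ⌊3937/474⌋ + 1 = 8 + 1 = 9
(last selection: 330 + 8×474 = 4122 ≤ 4267; next would be 4596 > 4267)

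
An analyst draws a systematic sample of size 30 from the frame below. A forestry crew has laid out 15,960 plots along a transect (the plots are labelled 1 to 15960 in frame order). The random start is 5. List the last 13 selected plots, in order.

k = N/n = 15960/30 = 532
18th selection = 5 + 17×532 = 9049
19th: 9049 + 532 = 9581
20th: 9581 + 532 = 10113
21st: 10113 + 532 = 10645
22nd: 10645 + 532 = 11177
23rd: 11177 + 532 = 11709
24th: 11709 + 532 = 12241
25th: 12241 + 532 = 12773
26th: 12773 + 532 = 13305
27th: 13305 + 532 = 13837
28th: 13837 + 532 = 14369
29th: 14369 + 532 = 14901
30th: 14901 + 532 = 15433

9049, 9581, 10113, 10645, 11177, 11709, 12241, 12773, 13305, 13837, 14369, 14901, 15433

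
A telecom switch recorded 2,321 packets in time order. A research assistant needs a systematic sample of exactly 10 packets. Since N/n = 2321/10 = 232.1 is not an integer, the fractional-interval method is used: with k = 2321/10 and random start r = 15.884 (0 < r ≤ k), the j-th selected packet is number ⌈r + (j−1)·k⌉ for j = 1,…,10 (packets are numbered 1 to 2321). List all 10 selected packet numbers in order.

16, 248, 481, 713, 945, 1177, 1409, 1641, 1873, 2105

j=1: r + 0k = 15.884 → ⌈·⌉ = 16
j=2: r + 1k = 247.984 → ⌈·⌉ = 248
j=3: r + 2k = 480.084 → ⌈·⌉ = 481
j=4: r + 3k = 712.184 → ⌈·⌉ = 713
j=5: r + 4k = 944.284 → ⌈·⌉ = 945
j=6: r + 5k = 1176.384 → ⌈·⌉ = 1177
j=7: r + 6k = 1408.484 → ⌈·⌉ = 1409
j=8: r + 7k = 1640.584 → ⌈·⌉ = 1641
j=9: r + 8k = 1872.684 → ⌈·⌉ = 1873
j=10: r + 9k = 2104.784 → ⌈·⌉ = 2105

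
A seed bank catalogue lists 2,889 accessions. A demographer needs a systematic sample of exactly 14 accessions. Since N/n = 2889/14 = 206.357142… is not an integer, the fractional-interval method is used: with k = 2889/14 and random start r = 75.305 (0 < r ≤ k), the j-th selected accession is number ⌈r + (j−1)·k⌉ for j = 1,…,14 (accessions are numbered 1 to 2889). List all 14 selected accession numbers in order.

j=1: r + 0k = 75.305 → ⌈·⌉ = 76
j=2: r + 1k = 281.662142… → ⌈·⌉ = 282
j=3: r + 2k = 488.019285… → ⌈·⌉ = 489
j=4: r + 3k = 694.376428… → ⌈·⌉ = 695
j=5: r + 4k = 900.733571… → ⌈·⌉ = 901
j=6: r + 5k = 1107.090714… → ⌈·⌉ = 1108
j=7: r + 6k = 1313.447857… → ⌈·⌉ = 1314
j=8: r + 7k = 1519.805 → ⌈·⌉ = 1520
j=9: r + 8k = 1726.162142… → ⌈·⌉ = 1727
j=10: r + 9k = 1932.519285… → ⌈·⌉ = 1933
j=11: r + 10k = 2138.876428… → ⌈·⌉ = 2139
j=12: r + 11k = 2345.233571… → ⌈·⌉ = 2346
j=13: r + 12k = 2551.590714… → ⌈·⌉ = 2552
j=14: r + 13k = 2757.947857… → ⌈·⌉ = 2758

76, 282, 489, 695, 901, 1108, 1314, 1520, 1727, 1933, 2139, 2346, 2552, 2758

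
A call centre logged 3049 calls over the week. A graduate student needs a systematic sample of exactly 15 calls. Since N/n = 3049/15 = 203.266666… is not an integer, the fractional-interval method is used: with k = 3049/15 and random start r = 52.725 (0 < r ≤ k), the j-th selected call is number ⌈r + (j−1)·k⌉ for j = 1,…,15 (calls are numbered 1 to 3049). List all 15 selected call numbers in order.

53, 256, 460, 663, 866, 1070, 1273, 1476, 1679, 1883, 2086, 2289, 2492, 2696, 2899

j=1: r + 0k = 52.725 → ⌈·⌉ = 53
j=2: r + 1k = 255.991666… → ⌈·⌉ = 256
j=3: r + 2k = 459.258333… → ⌈·⌉ = 460
j=4: r + 3k = 662.525 → ⌈·⌉ = 663
j=5: r + 4k = 865.791666… → ⌈·⌉ = 866
j=6: r + 5k = 1069.058333… → ⌈·⌉ = 1070
j=7: r + 6k = 1272.325 → ⌈·⌉ = 1273
j=8: r + 7k = 1475.591666… → ⌈·⌉ = 1476
j=9: r + 8k = 1678.858333… → ⌈·⌉ = 1679
j=10: r + 9k = 1882.125 → ⌈·⌉ = 1883
j=11: r + 10k = 2085.391666… → ⌈·⌉ = 2086
j=12: r + 11k = 2288.658333… → ⌈·⌉ = 2289
j=13: r + 12k = 2491.925 → ⌈·⌉ = 2492
j=14: r + 13k = 2695.191666… → ⌈·⌉ = 2696
j=15: r + 14k = 2898.458333… → ⌈·⌉ = 2899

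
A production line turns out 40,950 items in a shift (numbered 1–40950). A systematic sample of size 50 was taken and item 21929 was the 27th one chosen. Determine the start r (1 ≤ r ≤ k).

635

k = 40950/50 = 819
r = 21929 − (27−1)×819 = 21929 − 21294 = 635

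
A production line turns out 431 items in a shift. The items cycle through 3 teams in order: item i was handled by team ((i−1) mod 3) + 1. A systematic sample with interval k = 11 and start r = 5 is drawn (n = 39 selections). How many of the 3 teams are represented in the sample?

Consecutive selections differ by k = 11, so their team numbers differ by 11 mod 3 = 2.
gcd(11, 3) = 1, so the sample visits 3/1 = 3 distinct residues mod 3.
Start 5 is team 2; the teams hit are 1, 2, 3.

3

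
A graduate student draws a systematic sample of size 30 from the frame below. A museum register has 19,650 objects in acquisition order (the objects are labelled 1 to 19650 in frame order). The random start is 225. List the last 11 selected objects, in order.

k = N/n = 19650/30 = 655
20th selection = 225 + 19×655 = 12670
21st: 12670 + 655 = 13325
22nd: 13325 + 655 = 13980
23rd: 13980 + 655 = 14635
24th: 14635 + 655 = 15290
25th: 15290 + 655 = 15945
26th: 15945 + 655 = 16600
27th: 16600 + 655 = 17255
28th: 17255 + 655 = 17910
29th: 17910 + 655 = 18565
30th: 18565 + 655 = 19220

12670, 13325, 13980, 14635, 15290, 15945, 16600, 17255, 17910, 18565, 19220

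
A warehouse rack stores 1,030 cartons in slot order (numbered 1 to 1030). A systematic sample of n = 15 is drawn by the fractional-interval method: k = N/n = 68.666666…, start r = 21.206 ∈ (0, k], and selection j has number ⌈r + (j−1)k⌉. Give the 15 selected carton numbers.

22, 90, 159, 228, 296, 365, 434, 502, 571, 640, 708, 777, 846, 914, 983

j=1: r + 0k = 21.206 → ⌈·⌉ = 22
j=2: r + 1k = 89.872666… → ⌈·⌉ = 90
j=3: r + 2k = 158.539333… → ⌈·⌉ = 159
j=4: r + 3k = 227.206 → ⌈·⌉ = 228
j=5: r + 4k = 295.872666… → ⌈·⌉ = 296
j=6: r + 5k = 364.539333… → ⌈·⌉ = 365
j=7: r + 6k = 433.206 → ⌈·⌉ = 434
j=8: r + 7k = 501.872666… → ⌈·⌉ = 502
j=9: r + 8k = 570.539333… → ⌈·⌉ = 571
j=10: r + 9k = 639.206 → ⌈·⌉ = 640
j=11: r + 10k = 707.872666… → ⌈·⌉ = 708
j=12: r + 11k = 776.539333… → ⌈·⌉ = 777
j=13: r + 12k = 845.206 → ⌈·⌉ = 846
j=14: r + 13k = 913.872666… → ⌈·⌉ = 914
j=15: r + 14k = 982.539333… → ⌈·⌉ = 983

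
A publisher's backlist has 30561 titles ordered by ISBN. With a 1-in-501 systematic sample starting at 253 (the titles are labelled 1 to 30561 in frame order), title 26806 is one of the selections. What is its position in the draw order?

k = 501
position = (26806 − 253)/501 + 1 = 26553/501 + 1 = 53 + 1 = 54

54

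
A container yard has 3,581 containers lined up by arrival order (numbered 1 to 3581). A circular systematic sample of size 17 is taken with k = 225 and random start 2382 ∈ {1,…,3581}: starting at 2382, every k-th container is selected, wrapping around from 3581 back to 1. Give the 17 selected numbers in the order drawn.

2382, 2607, 2832, 3057, 3282, 3507, 151, 376, 601, 826, 1051, 1276, 1501, 1726, 1951, 2176, 2401

Selection 1: 2382
Selection 2: 2382 + 225 = 2607
Selection 3: 2607 + 225 = 2832
Selection 4: 2832 + 225 = 3057
Selection 5: 3057 + 225 = 3282
Selection 6: 3282 + 225 = 3507
Selection 7: 3507 + 225 = 3732 → 3732 − 3581 = 151
Selection 8: 151 + 225 = 376
Selection 9: 376 + 225 = 601
Selection 10: 601 + 225 = 826
Selection 11: 826 + 225 = 1051
Selection 12: 1051 + 225 = 1276
Selection 13: 1276 + 225 = 1501
Selection 14: 1501 + 225 = 1726
Selection 15: 1726 + 225 = 1951
Selection 16: 1951 + 225 = 2176
Selection 17: 2176 + 225 = 2401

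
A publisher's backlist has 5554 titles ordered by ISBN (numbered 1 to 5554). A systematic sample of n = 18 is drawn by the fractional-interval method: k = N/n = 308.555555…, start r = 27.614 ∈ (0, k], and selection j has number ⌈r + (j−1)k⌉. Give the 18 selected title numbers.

j=1: r + 0k = 27.614 → ⌈·⌉ = 28
j=2: r + 1k = 336.169555… → ⌈·⌉ = 337
j=3: r + 2k = 644.725111… → ⌈·⌉ = 645
j=4: r + 3k = 953.280666… → ⌈·⌉ = 954
j=5: r + 4k = 1261.836222… → ⌈·⌉ = 1262
j=6: r + 5k = 1570.391777… → ⌈·⌉ = 1571
j=7: r + 6k = 1878.947333… → ⌈·⌉ = 1879
j=8: r + 7k = 2187.502888… → ⌈·⌉ = 2188
j=9: r + 8k = 2496.058444… → ⌈·⌉ = 2497
j=10: r + 9k = 2804.614 → ⌈·⌉ = 2805
j=11: r + 10k = 3113.169555… → ⌈·⌉ = 3114
j=12: r + 11k = 3421.725111… → ⌈·⌉ = 3422
j=13: r + 12k = 3730.280666… → ⌈·⌉ = 3731
j=14: r + 13k = 4038.836222… → ⌈·⌉ = 4039
j=15: r + 14k = 4347.391777… → ⌈·⌉ = 4348
j=16: r + 15k = 4655.947333… → ⌈·⌉ = 4656
j=17: r + 16k = 4964.502888… → ⌈·⌉ = 4965
j=18: r + 17k = 5273.058444… → ⌈·⌉ = 5274

28, 337, 645, 954, 1262, 1571, 1879, 2188, 2497, 2805, 3114, 3422, 3731, 4039, 4348, 4656, 4965, 5274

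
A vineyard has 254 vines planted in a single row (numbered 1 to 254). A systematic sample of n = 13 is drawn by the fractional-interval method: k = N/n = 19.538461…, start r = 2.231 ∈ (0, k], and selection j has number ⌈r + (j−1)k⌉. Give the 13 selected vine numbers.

j=1: r + 0k = 2.231 → ⌈·⌉ = 3
j=2: r + 1k = 21.769461… → ⌈·⌉ = 22
j=3: r + 2k = 41.307923… → ⌈·⌉ = 42
j=4: r + 3k = 60.846384… → ⌈·⌉ = 61
j=5: r + 4k = 80.384846… → ⌈·⌉ = 81
j=6: r + 5k = 99.923307… → ⌈·⌉ = 100
j=7: r + 6k = 119.461769… → ⌈·⌉ = 120
j=8: r + 7k = 139.000230… → ⌈·⌉ = 140
j=9: r + 8k = 158.538692… → ⌈·⌉ = 159
j=10: r + 9k = 178.077153… → ⌈·⌉ = 179
j=11: r + 10k = 197.615615… → ⌈·⌉ = 198
j=12: r + 11k = 217.154076… → ⌈·⌉ = 218
j=13: r + 12k = 236.692538… → ⌈·⌉ = 237

3, 22, 42, 61, 81, 100, 120, 140, 159, 179, 198, 218, 237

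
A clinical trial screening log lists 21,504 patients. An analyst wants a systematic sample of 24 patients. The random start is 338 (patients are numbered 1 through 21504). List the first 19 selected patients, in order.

338, 1234, 2130, 3026, 3922, 4818, 5714, 6610, 7506, 8402, 9298, 10194, 11090, 11986, 12882, 13778, 14674, 15570, 16466

k = N/n = 21504/24 = 896
patient 1: 338
patient 2: 338 + 896 = 1234
patient 3: 1234 + 896 = 2130
patient 4: 2130 + 896 = 3026
patient 5: 3026 + 896 = 3922
patient 6: 3922 + 896 = 4818
patient 7: 4818 + 896 = 5714
patient 8: 5714 + 896 = 6610
patient 9: 6610 + 896 = 7506
patient 10: 7506 + 896 = 8402
patient 11: 8402 + 896 = 9298
patient 12: 9298 + 896 = 10194
patient 13: 10194 + 896 = 11090
patient 14: 11090 + 896 = 11986
patient 15: 11986 + 896 = 12882
patient 16: 12882 + 896 = 13778
patient 17: 13778 + 896 = 14674
patient 18: 14674 + 896 = 15570
patient 19: 15570 + 896 = 16466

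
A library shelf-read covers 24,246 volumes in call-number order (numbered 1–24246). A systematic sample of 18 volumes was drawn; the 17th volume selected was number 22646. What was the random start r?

1094

k = 24246/18 = 1347
r = 22646 − (17−1)×1347 = 22646 − 21552 = 1094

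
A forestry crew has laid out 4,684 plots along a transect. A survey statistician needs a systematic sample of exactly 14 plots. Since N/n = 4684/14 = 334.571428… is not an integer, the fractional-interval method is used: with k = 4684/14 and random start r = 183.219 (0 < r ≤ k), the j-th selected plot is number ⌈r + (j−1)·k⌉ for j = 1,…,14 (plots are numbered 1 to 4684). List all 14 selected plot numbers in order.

184, 518, 853, 1187, 1522, 1857, 2191, 2526, 2860, 3195, 3529, 3864, 4199, 4533

j=1: r + 0k = 183.219 → ⌈·⌉ = 184
j=2: r + 1k = 517.790428… → ⌈·⌉ = 518
j=3: r + 2k = 852.361857… → ⌈·⌉ = 853
j=4: r + 3k = 1186.933285… → ⌈·⌉ = 1187
j=5: r + 4k = 1521.504714… → ⌈·⌉ = 1522
j=6: r + 5k = 1856.076142… → ⌈·⌉ = 1857
j=7: r + 6k = 2190.647571… → ⌈·⌉ = 2191
j=8: r + 7k = 2525.219 → ⌈·⌉ = 2526
j=9: r + 8k = 2859.790428… → ⌈·⌉ = 2860
j=10: r + 9k = 3194.361857… → ⌈·⌉ = 3195
j=11: r + 10k = 3528.933285… → ⌈·⌉ = 3529
j=12: r + 11k = 3863.504714… → ⌈·⌉ = 3864
j=13: r + 12k = 4198.076142… → ⌈·⌉ = 4199
j=14: r + 13k = 4532.647571… → ⌈·⌉ = 4533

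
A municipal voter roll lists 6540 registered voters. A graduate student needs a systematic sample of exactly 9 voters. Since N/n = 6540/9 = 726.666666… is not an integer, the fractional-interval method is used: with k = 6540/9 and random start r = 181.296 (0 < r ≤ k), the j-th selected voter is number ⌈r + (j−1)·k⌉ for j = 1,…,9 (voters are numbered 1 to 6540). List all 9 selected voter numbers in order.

j=1: r + 0k = 181.296 → ⌈·⌉ = 182
j=2: r + 1k = 907.962666… → ⌈·⌉ = 908
j=3: r + 2k = 1634.629333… → ⌈·⌉ = 1635
j=4: r + 3k = 2361.296 → ⌈·⌉ = 2362
j=5: r + 4k = 3087.962666… → ⌈·⌉ = 3088
j=6: r + 5k = 3814.629333… → ⌈·⌉ = 3815
j=7: r + 6k = 4541.296 → ⌈·⌉ = 4542
j=8: r + 7k = 5267.962666… → ⌈·⌉ = 5268
j=9: r + 8k = 5994.629333… → ⌈·⌉ = 5995

182, 908, 1635, 2362, 3088, 3815, 4542, 5268, 5995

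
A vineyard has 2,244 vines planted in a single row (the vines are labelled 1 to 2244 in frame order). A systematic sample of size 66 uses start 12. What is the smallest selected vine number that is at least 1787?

k = 2244/66 = 34
Steps past start: ⌈(1787 − 12)/34⌉ = ⌈1775/34⌉ = 53
Selected vine: 12 + 53×34 = 1814

1814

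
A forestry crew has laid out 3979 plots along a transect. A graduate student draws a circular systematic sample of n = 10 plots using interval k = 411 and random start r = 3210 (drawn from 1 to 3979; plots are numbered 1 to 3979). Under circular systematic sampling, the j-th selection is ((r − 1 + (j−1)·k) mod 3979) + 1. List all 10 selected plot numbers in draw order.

Selection 1: 3210
Selection 2: 3210 + 411 = 3621
Selection 3: 3621 + 411 = 4032 → 4032 − 3979 = 53
Selection 4: 53 + 411 = 464
Selection 5: 464 + 411 = 875
Selection 6: 875 + 411 = 1286
Selection 7: 1286 + 411 = 1697
Selection 8: 1697 + 411 = 2108
Selection 9: 2108 + 411 = 2519
Selection 10: 2519 + 411 = 2930

3210, 3621, 53, 464, 875, 1286, 1697, 2108, 2519, 2930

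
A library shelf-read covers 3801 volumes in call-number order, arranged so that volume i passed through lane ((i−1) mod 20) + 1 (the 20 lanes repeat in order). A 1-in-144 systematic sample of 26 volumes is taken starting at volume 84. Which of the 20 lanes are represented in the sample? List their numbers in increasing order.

Consecutive selections differ by k = 144, so their lane numbers differ by 144 mod 20 = 4.
gcd(144, 20) = 4, so the sample visits 20/4 = 5 distinct residues mod 20.
Start 84 is lane 4; the lanes hit are 4, 8, 12, 16, 20.

4, 8, 12, 16, 20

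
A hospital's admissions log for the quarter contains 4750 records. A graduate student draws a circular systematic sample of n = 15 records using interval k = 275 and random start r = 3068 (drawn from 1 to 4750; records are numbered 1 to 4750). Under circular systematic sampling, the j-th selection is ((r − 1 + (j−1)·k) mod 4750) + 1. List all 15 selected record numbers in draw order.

3068, 3343, 3618, 3893, 4168, 4443, 4718, 243, 518, 793, 1068, 1343, 1618, 1893, 2168

Selection 1: 3068
Selection 2: 3068 + 275 = 3343
Selection 3: 3343 + 275 = 3618
Selection 4: 3618 + 275 = 3893
Selection 5: 3893 + 275 = 4168
Selection 6: 4168 + 275 = 4443
Selection 7: 4443 + 275 = 4718
Selection 8: 4718 + 275 = 4993 → 4993 − 4750 = 243
Selection 9: 243 + 275 = 518
Selection 10: 518 + 275 = 793
Selection 11: 793 + 275 = 1068
Selection 12: 1068 + 275 = 1343
Selection 13: 1343 + 275 = 1618
Selection 14: 1618 + 275 = 1893
Selection 15: 1893 + 275 = 2168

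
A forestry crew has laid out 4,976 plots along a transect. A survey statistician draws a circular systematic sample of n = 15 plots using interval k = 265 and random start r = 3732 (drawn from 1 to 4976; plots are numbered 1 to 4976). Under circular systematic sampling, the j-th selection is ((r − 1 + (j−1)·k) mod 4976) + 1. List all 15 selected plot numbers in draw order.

Selection 1: 3732
Selection 2: 3732 + 265 = 3997
Selection 3: 3997 + 265 = 4262
Selection 4: 4262 + 265 = 4527
Selection 5: 4527 + 265 = 4792
Selection 6: 4792 + 265 = 5057 → 5057 − 4976 = 81
Selection 7: 81 + 265 = 346
Selection 8: 346 + 265 = 611
Selection 9: 611 + 265 = 876
Selection 10: 876 + 265 = 1141
Selection 11: 1141 + 265 = 1406
Selection 12: 1406 + 265 = 1671
Selection 13: 1671 + 265 = 1936
Selection 14: 1936 + 265 = 2201
Selection 15: 2201 + 265 = 2466

3732, 3997, 4262, 4527, 4792, 81, 346, 611, 876, 1141, 1406, 1671, 1936, 2201, 2466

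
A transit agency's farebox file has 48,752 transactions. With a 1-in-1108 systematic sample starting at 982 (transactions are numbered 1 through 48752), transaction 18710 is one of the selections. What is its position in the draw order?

17

k = 1108
position = (18710 − 982)/1108 + 1 = 17728/1108 + 1 = 16 + 1 = 17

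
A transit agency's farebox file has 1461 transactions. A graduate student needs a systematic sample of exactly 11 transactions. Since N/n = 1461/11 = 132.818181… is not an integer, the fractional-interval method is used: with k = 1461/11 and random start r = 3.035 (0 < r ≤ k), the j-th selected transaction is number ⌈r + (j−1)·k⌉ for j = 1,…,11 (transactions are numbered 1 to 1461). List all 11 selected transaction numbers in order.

4, 136, 269, 402, 535, 668, 800, 933, 1066, 1199, 1332

j=1: r + 0k = 3.035 → ⌈·⌉ = 4
j=2: r + 1k = 135.853181… → ⌈·⌉ = 136
j=3: r + 2k = 268.671363… → ⌈·⌉ = 269
j=4: r + 3k = 401.489545… → ⌈·⌉ = 402
j=5: r + 4k = 534.307727… → ⌈·⌉ = 535
j=6: r + 5k = 667.125909… → ⌈·⌉ = 668
j=7: r + 6k = 799.944090… → ⌈·⌉ = 800
j=8: r + 7k = 932.762272… → ⌈·⌉ = 933
j=9: r + 8k = 1065.580454… → ⌈·⌉ = 1066
j=10: r + 9k = 1198.398636… → ⌈·⌉ = 1199
j=11: r + 10k = 1331.216818… → ⌈·⌉ = 1332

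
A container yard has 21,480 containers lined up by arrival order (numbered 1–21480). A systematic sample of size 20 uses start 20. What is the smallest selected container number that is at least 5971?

k = 21480/20 = 1074
Steps past start: ⌈(5971 − 20)/1074⌉ = ⌈5951/1074⌉ = 6
Selected container: 20 + 6×1074 = 6464

6464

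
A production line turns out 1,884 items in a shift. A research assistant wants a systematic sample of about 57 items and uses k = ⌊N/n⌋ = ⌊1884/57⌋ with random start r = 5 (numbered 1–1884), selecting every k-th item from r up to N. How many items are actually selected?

k = ⌊1884/57⌋ = 33
Achieved size = ⌊(1884 − 5)/33⌋ + 1 = ⌊1879/33⌋ + 1 = 56 + 1 = 57
(last selection: 5 + 56×33 = 1853 ≤ 1884; next would be 1886 > 1884)

57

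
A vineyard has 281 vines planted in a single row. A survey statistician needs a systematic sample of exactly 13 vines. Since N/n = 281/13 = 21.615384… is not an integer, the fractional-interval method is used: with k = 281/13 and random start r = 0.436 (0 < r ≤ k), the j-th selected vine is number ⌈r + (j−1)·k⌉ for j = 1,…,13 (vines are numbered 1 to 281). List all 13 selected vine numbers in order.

j=1: r + 0k = 0.436 → ⌈·⌉ = 1
j=2: r + 1k = 22.051384… → ⌈·⌉ = 23
j=3: r + 2k = 43.666769… → ⌈·⌉ = 44
j=4: r + 3k = 65.282153… → ⌈·⌉ = 66
j=5: r + 4k = 86.897538… → ⌈·⌉ = 87
j=6: r + 5k = 108.512923… → ⌈·⌉ = 109
j=7: r + 6k = 130.128307… → ⌈·⌉ = 131
j=8: r + 7k = 151.743692… → ⌈·⌉ = 152
j=9: r + 8k = 173.359076… → ⌈·⌉ = 174
j=10: r + 9k = 194.974461… → ⌈·⌉ = 195
j=11: r + 10k = 216.589846… → ⌈·⌉ = 217
j=12: r + 11k = 238.205230… → ⌈·⌉ = 239
j=13: r + 12k = 259.820615… → ⌈·⌉ = 260

1, 23, 44, 66, 87, 109, 131, 152, 174, 195, 217, 239, 260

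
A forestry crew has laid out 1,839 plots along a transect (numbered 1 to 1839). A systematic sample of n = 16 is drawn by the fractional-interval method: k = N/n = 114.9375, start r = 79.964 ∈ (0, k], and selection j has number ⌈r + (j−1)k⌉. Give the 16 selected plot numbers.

j=1: r + 0k = 79.964 → ⌈·⌉ = 80
j=2: r + 1k = 194.9015 → ⌈·⌉ = 195
j=3: r + 2k = 309.839 → ⌈·⌉ = 310
j=4: r + 3k = 424.7765 → ⌈·⌉ = 425
j=5: r + 4k = 539.714 → ⌈·⌉ = 540
j=6: r + 5k = 654.6515 → ⌈·⌉ = 655
j=7: r + 6k = 769.589 → ⌈·⌉ = 770
j=8: r + 7k = 884.5265 → ⌈·⌉ = 885
j=9: r + 8k = 999.464 → ⌈·⌉ = 1000
j=10: r + 9k = 1114.4015 → ⌈·⌉ = 1115
j=11: r + 10k = 1229.339 → ⌈·⌉ = 1230
j=12: r + 11k = 1344.2765 → ⌈·⌉ = 1345
j=13: r + 12k = 1459.214 → ⌈·⌉ = 1460
j=14: r + 13k = 1574.1515 → ⌈·⌉ = 1575
j=15: r + 14k = 1689.089 → ⌈·⌉ = 1690
j=16: r + 15k = 1804.0265 → ⌈·⌉ = 1805

80, 195, 310, 425, 540, 655, 770, 885, 1000, 1115, 1230, 1345, 1460, 1575, 1690, 1805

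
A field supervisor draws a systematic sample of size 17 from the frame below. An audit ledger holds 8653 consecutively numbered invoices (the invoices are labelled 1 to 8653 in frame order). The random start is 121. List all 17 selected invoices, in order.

121, 630, 1139, 1648, 2157, 2666, 3175, 3684, 4193, 4702, 5211, 5720, 6229, 6738, 7247, 7756, 8265

k = N/n = 8653/17 = 509
invoice 1: 121
invoice 2: 121 + 509 = 630
invoice 3: 630 + 509 = 1139
invoice 4: 1139 + 509 = 1648
invoice 5: 1648 + 509 = 2157
invoice 6: 2157 + 509 = 2666
invoice 7: 2666 + 509 = 3175
invoice 8: 3175 + 509 = 3684
invoice 9: 3684 + 509 = 4193
invoice 10: 4193 + 509 = 4702
invoice 11: 4702 + 509 = 5211
invoice 12: 5211 + 509 = 5720
invoice 13: 5720 + 509 = 6229
invoice 14: 6229 + 509 = 6738
invoice 15: 6738 + 509 = 7247
invoice 16: 7247 + 509 = 7756
invoice 17: 7756 + 509 = 8265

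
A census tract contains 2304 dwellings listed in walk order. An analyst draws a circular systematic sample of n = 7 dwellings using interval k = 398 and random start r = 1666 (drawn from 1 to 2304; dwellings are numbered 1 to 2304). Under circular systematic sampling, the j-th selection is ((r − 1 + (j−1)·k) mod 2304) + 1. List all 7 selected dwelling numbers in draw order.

Selection 1: 1666
Selection 2: 1666 + 398 = 2064
Selection 3: 2064 + 398 = 2462 → 2462 − 2304 = 158
Selection 4: 158 + 398 = 556
Selection 5: 556 + 398 = 954
Selection 6: 954 + 398 = 1352
Selection 7: 1352 + 398 = 1750

1666, 2064, 158, 556, 954, 1352, 1750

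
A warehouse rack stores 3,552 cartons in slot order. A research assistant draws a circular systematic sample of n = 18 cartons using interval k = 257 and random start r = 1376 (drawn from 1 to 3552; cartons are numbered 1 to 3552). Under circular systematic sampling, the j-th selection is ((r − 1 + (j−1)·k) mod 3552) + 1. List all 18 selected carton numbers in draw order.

1376, 1633, 1890, 2147, 2404, 2661, 2918, 3175, 3432, 137, 394, 651, 908, 1165, 1422, 1679, 1936, 2193

Selection 1: 1376
Selection 2: 1376 + 257 = 1633
Selection 3: 1633 + 257 = 1890
Selection 4: 1890 + 257 = 2147
Selection 5: 2147 + 257 = 2404
Selection 6: 2404 + 257 = 2661
Selection 7: 2661 + 257 = 2918
Selection 8: 2918 + 257 = 3175
Selection 9: 3175 + 257 = 3432
Selection 10: 3432 + 257 = 3689 → 3689 − 3552 = 137
Selection 11: 137 + 257 = 394
Selection 12: 394 + 257 = 651
Selection 13: 651 + 257 = 908
Selection 14: 908 + 257 = 1165
Selection 15: 1165 + 257 = 1422
Selection 16: 1422 + 257 = 1679
Selection 17: 1679 + 257 = 1936
Selection 18: 1936 + 257 = 2193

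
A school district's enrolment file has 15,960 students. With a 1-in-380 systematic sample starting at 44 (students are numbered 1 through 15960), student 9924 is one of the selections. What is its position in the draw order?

k = 380
position = (9924 − 44)/380 + 1 = 9880/380 + 1 = 26 + 1 = 27

27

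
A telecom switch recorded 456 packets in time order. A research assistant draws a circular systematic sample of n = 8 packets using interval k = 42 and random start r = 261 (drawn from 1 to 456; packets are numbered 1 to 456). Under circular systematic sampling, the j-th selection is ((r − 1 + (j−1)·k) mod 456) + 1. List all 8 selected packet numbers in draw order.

261, 303, 345, 387, 429, 15, 57, 99

Selection 1: 261
Selection 2: 261 + 42 = 303
Selection 3: 303 + 42 = 345
Selection 4: 345 + 42 = 387
Selection 5: 387 + 42 = 429
Selection 6: 429 + 42 = 471 → 471 − 456 = 15
Selection 7: 15 + 42 = 57
Selection 8: 57 + 42 = 99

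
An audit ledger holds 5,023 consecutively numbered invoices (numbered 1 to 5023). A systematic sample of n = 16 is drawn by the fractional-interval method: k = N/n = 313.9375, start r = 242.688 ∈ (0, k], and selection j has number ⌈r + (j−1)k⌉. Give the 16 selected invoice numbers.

j=1: r + 0k = 242.688 → ⌈·⌉ = 243
j=2: r + 1k = 556.6255 → ⌈·⌉ = 557
j=3: r + 2k = 870.563 → ⌈·⌉ = 871
j=4: r + 3k = 1184.5005 → ⌈·⌉ = 1185
j=5: r + 4k = 1498.438 → ⌈·⌉ = 1499
j=6: r + 5k = 1812.3755 → ⌈·⌉ = 1813
j=7: r + 6k = 2126.313 → ⌈·⌉ = 2127
j=8: r + 7k = 2440.2505 → ⌈·⌉ = 2441
j=9: r + 8k = 2754.188 → ⌈·⌉ = 2755
j=10: r + 9k = 3068.1255 → ⌈·⌉ = 3069
j=11: r + 10k = 3382.063 → ⌈·⌉ = 3383
j=12: r + 11k = 3696.0005 → ⌈·⌉ = 3697
j=13: r + 12k = 4009.938 → ⌈·⌉ = 4010
j=14: r + 13k = 4323.8755 → ⌈·⌉ = 4324
j=15: r + 14k = 4637.813 → ⌈·⌉ = 4638
j=16: r + 15k = 4951.7505 → ⌈·⌉ = 4952

243, 557, 871, 1185, 1499, 1813, 2127, 2441, 2755, 3069, 3383, 3697, 4010, 4324, 4638, 4952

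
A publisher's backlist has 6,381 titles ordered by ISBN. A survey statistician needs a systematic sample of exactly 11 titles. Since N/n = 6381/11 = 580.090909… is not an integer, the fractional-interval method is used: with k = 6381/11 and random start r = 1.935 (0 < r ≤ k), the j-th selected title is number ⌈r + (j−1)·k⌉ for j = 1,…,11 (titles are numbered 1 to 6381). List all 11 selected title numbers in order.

2, 583, 1163, 1743, 2323, 2903, 3483, 4063, 4643, 5223, 5803

j=1: r + 0k = 1.935 → ⌈·⌉ = 2
j=2: r + 1k = 582.025909… → ⌈·⌉ = 583
j=3: r + 2k = 1162.116818… → ⌈·⌉ = 1163
j=4: r + 3k = 1742.207727… → ⌈·⌉ = 1743
j=5: r + 4k = 2322.298636… → ⌈·⌉ = 2323
j=6: r + 5k = 2902.389545… → ⌈·⌉ = 2903
j=7: r + 6k = 3482.480454… → ⌈·⌉ = 3483
j=8: r + 7k = 4062.571363… → ⌈·⌉ = 4063
j=9: r + 8k = 4642.662272… → ⌈·⌉ = 4643
j=10: r + 9k = 5222.753181… → ⌈·⌉ = 5223
j=11: r + 10k = 5802.844090… → ⌈·⌉ = 5803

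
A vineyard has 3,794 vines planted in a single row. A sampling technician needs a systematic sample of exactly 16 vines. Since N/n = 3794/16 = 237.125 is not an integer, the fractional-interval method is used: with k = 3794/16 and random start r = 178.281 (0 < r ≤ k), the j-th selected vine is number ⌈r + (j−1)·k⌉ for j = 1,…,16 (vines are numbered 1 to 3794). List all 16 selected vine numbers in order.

j=1: r + 0k = 178.281 → ⌈·⌉ = 179
j=2: r + 1k = 415.406 → ⌈·⌉ = 416
j=3: r + 2k = 652.531 → ⌈·⌉ = 653
j=4: r + 3k = 889.656 → ⌈·⌉ = 890
j=5: r + 4k = 1126.781 → ⌈·⌉ = 1127
j=6: r + 5k = 1363.906 → ⌈·⌉ = 1364
j=7: r + 6k = 1601.031 → ⌈·⌉ = 1602
j=8: r + 7k = 1838.156 → ⌈·⌉ = 1839
j=9: r + 8k = 2075.281 → ⌈·⌉ = 2076
j=10: r + 9k = 2312.406 → ⌈·⌉ = 2313
j=11: r + 10k = 2549.531 → ⌈·⌉ = 2550
j=12: r + 11k = 2786.656 → ⌈·⌉ = 2787
j=13: r + 12k = 3023.781 → ⌈·⌉ = 3024
j=14: r + 13k = 3260.906 → ⌈·⌉ = 3261
j=15: r + 14k = 3498.031 → ⌈·⌉ = 3499
j=16: r + 15k = 3735.156 → ⌈·⌉ = 3736

179, 416, 653, 890, 1127, 1364, 1602, 1839, 2076, 2313, 2550, 2787, 3024, 3261, 3499, 3736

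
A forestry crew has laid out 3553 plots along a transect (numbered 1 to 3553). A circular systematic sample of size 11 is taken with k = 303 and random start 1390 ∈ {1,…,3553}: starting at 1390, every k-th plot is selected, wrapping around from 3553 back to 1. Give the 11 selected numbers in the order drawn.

1390, 1693, 1996, 2299, 2602, 2905, 3208, 3511, 261, 564, 867

Selection 1: 1390
Selection 2: 1390 + 303 = 1693
Selection 3: 1693 + 303 = 1996
Selection 4: 1996 + 303 = 2299
Selection 5: 2299 + 303 = 2602
Selection 6: 2602 + 303 = 2905
Selection 7: 2905 + 303 = 3208
Selection 8: 3208 + 303 = 3511
Selection 9: 3511 + 303 = 3814 → 3814 − 3553 = 261
Selection 10: 261 + 303 = 564
Selection 11: 564 + 303 = 867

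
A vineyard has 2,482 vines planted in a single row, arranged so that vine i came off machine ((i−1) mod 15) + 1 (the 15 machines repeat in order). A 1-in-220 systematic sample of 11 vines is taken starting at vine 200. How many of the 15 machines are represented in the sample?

Consecutive selections differ by k = 220, so their machine numbers differ by 220 mod 15 = 10.
gcd(220, 15) = 5, so the sample visits 15/5 = 3 distinct residues mod 15.
Start 200 is machine 5; the machines hit are 5, 10, 15.

3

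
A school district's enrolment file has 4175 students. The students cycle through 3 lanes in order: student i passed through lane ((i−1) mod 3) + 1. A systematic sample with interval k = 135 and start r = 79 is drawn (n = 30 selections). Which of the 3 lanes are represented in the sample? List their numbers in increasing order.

1

Consecutive selections differ by k = 135, so their lane numbers differ by 135 mod 3 = 0.
gcd(135, 3) = 3, so the sample visits 3/3 = 1 distinct residues mod 3.
Start 79 is lane 1; the lanes hit are 1.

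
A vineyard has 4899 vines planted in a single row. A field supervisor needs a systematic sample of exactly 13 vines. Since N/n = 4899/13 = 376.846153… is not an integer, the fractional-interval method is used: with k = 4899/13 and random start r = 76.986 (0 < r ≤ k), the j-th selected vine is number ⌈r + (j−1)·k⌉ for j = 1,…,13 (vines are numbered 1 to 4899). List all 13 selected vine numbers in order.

j=1: r + 0k = 76.986 → ⌈·⌉ = 77
j=2: r + 1k = 453.832153… → ⌈·⌉ = 454
j=3: r + 2k = 830.678307… → ⌈·⌉ = 831
j=4: r + 3k = 1207.524461… → ⌈·⌉ = 1208
j=5: r + 4k = 1584.370615… → ⌈·⌉ = 1585
j=6: r + 5k = 1961.216769… → ⌈·⌉ = 1962
j=7: r + 6k = 2338.062923… → ⌈·⌉ = 2339
j=8: r + 7k = 2714.909076… → ⌈·⌉ = 2715
j=9: r + 8k = 3091.755230… → ⌈·⌉ = 3092
j=10: r + 9k = 3468.601384… → ⌈·⌉ = 3469
j=11: r + 10k = 3845.447538… → ⌈·⌉ = 3846
j=12: r + 11k = 4222.293692… → ⌈·⌉ = 4223
j=13: r + 12k = 4599.139846… → ⌈·⌉ = 4600

77, 454, 831, 1208, 1585, 1962, 2339, 2715, 3092, 3469, 3846, 4223, 4600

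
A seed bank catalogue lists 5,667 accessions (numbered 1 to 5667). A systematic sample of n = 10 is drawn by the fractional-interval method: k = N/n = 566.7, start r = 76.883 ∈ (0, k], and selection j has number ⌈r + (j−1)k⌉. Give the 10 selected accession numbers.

77, 644, 1211, 1777, 2344, 2911, 3478, 4044, 4611, 5178

j=1: r + 0k = 76.883 → ⌈·⌉ = 77
j=2: r + 1k = 643.583 → ⌈·⌉ = 644
j=3: r + 2k = 1210.283 → ⌈·⌉ = 1211
j=4: r + 3k = 1776.983 → ⌈·⌉ = 1777
j=5: r + 4k = 2343.683 → ⌈·⌉ = 2344
j=6: r + 5k = 2910.383 → ⌈·⌉ = 2911
j=7: r + 6k = 3477.083 → ⌈·⌉ = 3478
j=8: r + 7k = 4043.783 → ⌈·⌉ = 4044
j=9: r + 8k = 4610.483 → ⌈·⌉ = 4611
j=10: r + 9k = 5177.183 → ⌈·⌉ = 5178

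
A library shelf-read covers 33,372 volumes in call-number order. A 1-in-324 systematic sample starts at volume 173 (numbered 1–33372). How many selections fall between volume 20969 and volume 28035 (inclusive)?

k = 324
First selection ≥ 20969: 173 + ⌈(20969−173)/324⌉·324 = 173 + 65×324 = 21233
Last selection ≤ 28035: 173 + ⌊(28035−173)/324⌋·324 = 173 + 85×324 = 27713
Count = 85 − 65 + 1 = 21

21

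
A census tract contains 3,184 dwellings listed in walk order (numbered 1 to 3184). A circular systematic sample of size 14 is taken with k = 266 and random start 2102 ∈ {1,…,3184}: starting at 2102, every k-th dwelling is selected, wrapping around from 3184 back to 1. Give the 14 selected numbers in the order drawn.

Selection 1: 2102
Selection 2: 2102 + 266 = 2368
Selection 3: 2368 + 266 = 2634
Selection 4: 2634 + 266 = 2900
Selection 5: 2900 + 266 = 3166
Selection 6: 3166 + 266 = 3432 → 3432 − 3184 = 248
Selection 7: 248 + 266 = 514
Selection 8: 514 + 266 = 780
Selection 9: 780 + 266 = 1046
Selection 10: 1046 + 266 = 1312
Selection 11: 1312 + 266 = 1578
Selection 12: 1578 + 266 = 1844
Selection 13: 1844 + 266 = 2110
Selection 14: 2110 + 266 = 2376

2102, 2368, 2634, 2900, 3166, 248, 514, 780, 1046, 1312, 1578, 1844, 2110, 2376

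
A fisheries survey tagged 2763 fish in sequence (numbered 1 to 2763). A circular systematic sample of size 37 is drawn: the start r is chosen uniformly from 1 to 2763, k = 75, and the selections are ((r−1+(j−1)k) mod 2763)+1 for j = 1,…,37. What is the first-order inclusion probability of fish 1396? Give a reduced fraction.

37/2763

For each position j, as r ranges over 1…2763 the j-th selection hits every fish exactly once, so fish 1396 is selected for exactly 37 of the 2763 starts.
Inclusion probability = 37/2763.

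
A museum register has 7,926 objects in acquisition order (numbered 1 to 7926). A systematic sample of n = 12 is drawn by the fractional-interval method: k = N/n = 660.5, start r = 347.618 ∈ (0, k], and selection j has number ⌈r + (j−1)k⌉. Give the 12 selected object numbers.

348, 1009, 1669, 2330, 2990, 3651, 4311, 4972, 5632, 6293, 6953, 7614

j=1: r + 0k = 347.618 → ⌈·⌉ = 348
j=2: r + 1k = 1008.118 → ⌈·⌉ = 1009
j=3: r + 2k = 1668.618 → ⌈·⌉ = 1669
j=4: r + 3k = 2329.118 → ⌈·⌉ = 2330
j=5: r + 4k = 2989.618 → ⌈·⌉ = 2990
j=6: r + 5k = 3650.118 → ⌈·⌉ = 3651
j=7: r + 6k = 4310.618 → ⌈·⌉ = 4311
j=8: r + 7k = 4971.118 → ⌈·⌉ = 4972
j=9: r + 8k = 5631.618 → ⌈·⌉ = 5632
j=10: r + 9k = 6292.118 → ⌈·⌉ = 6293
j=11: r + 10k = 6952.618 → ⌈·⌉ = 6953
j=12: r + 11k = 7613.118 → ⌈·⌉ = 7614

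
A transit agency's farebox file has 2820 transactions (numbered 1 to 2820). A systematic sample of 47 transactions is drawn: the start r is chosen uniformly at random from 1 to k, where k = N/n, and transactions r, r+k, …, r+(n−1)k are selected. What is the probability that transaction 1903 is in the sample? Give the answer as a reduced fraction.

k = 2820/47 = 60.
Transaction 1903 is selected iff r ≡ 1903 (mod 60); exactly one such r in {1,…,60}.
Inclusion probability = 1/60.

1/60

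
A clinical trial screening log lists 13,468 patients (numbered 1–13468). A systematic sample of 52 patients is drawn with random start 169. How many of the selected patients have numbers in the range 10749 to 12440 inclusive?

7

k = 13468/52 = 259
First selection ≥ 10749: 169 + ⌈(10749−169)/259⌉·259 = 169 + 41×259 = 10788
Last selection ≤ 12440: 169 + ⌊(12440−169)/259⌋·259 = 169 + 47×259 = 12342
Count = 47 − 41 + 1 = 7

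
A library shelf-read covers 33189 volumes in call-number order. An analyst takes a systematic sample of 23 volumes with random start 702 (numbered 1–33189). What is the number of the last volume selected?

k = 33189/23 = 1443
23rd selection = r + (23−1)·k = 702 + 22×1443 = 702 + 31746 = 32448

32448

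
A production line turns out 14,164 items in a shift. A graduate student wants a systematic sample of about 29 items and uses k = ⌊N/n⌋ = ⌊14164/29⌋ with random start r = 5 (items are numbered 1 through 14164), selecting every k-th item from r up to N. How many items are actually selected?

30

k = ⌊14164/29⌋ = 488
Achieved size = ⌊(14164 − 5)/488⌋ + 1 = ⌊14159/488⌋ + 1 = 29 + 1 = 30
(last selection: 5 + 29×488 = 14157 ≤ 14164; next would be 14645 > 14164)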